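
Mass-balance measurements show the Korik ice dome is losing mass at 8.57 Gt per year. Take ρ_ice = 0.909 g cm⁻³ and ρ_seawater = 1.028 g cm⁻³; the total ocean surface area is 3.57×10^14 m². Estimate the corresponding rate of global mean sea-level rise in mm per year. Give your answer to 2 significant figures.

≈ 0.023 mm/yr

ρ_w = 1.028 g cm⁻³ = 1028 kg m⁻³. Annual water volume added = 8.57 Gt / ρ_w = 8.570×10^12 kg / 1028 kg m⁻³ = 8.337×10^9 m³.
Δh per year = 8.337×10^9 / 3.57×10^14 = 2.34×10^-5 m = 0.023 mm.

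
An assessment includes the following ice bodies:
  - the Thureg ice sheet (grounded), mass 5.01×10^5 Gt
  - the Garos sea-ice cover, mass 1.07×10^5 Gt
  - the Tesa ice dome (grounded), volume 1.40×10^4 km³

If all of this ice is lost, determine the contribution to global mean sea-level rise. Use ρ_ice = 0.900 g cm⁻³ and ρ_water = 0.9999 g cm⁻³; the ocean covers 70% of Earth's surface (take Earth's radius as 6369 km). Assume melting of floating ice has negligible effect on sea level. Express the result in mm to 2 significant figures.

≈ 1400 mm

Thureg: 5.01×10^5 Gt = 5.010×10^17 kg; dividing by ρ_w = 0.9999 g cm⁻³ = 999.9 kg m⁻³ gives 5.011×10^14 m³ of water.
The Garos sea-ice cover is floating and already displaces its own weight of water, so its melt adds essentially nothing to sea level.
Tesa: 1.40×10^4 km³ × (900/999.9) = 1.260×10^4 km³ of water.
Total added water ≈ 5.137×10^14 m³ over 3.57×10^14 m² → Δh = 1.44 m = 1400 mm.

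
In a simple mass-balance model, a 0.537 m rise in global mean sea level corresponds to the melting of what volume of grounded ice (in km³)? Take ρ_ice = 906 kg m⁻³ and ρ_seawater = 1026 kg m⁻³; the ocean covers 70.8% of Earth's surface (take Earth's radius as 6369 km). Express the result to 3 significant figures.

Required water volume = Δh × A = 0.537 m × 3.61×10^14 m² = 1.938×10^14 m³ = 1.938×10^5 km³.
Ice volume = water volume × ρ_w/ρ_ice = 1.938×10^5 × 1026/906 = 2.19×10^5 km³.

≈ 2.19×10^5 km³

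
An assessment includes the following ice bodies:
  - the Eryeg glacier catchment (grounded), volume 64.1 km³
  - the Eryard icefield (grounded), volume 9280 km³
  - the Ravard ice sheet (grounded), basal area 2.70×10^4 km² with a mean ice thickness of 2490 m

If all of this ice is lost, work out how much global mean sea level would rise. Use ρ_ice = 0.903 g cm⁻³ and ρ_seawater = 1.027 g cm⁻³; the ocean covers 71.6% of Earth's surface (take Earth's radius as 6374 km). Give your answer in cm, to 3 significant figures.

≈ 18.4 cm

Eryeg: 64.1 km³ × (903/1027) = 56.36 km³ of water.
Eryard: 9280 km³ × (903/1027) = 8160 km³ of water.
Ravard: ice volume = 2.70×10^4 km² × 2490 m = 6.723×10^4 km³; 6.723×10^4 × (903/1027) = 5.911×10^4 km³ of water.
Total added water ≈ 6.733×10^13 m³ over 3.66×10^14 m² → Δh = 0.184 m = 18.4 cm.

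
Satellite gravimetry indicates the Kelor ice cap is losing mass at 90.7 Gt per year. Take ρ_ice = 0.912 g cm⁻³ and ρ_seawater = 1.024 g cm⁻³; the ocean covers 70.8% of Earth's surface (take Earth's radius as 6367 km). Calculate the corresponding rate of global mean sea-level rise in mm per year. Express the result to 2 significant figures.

ρ_w = 1.024 g cm⁻³ = 1024 kg m⁻³. Annual water volume added = 90.7 Gt / ρ_w = 9.070×10^13 kg / 1024 kg m⁻³ = 8.857×10^10 m³.
Δh per year = 8.857×10^10 / 3.61×10^14 = 2.46×10^-4 m = 0.25 mm.

≈ 0.25 mm/yr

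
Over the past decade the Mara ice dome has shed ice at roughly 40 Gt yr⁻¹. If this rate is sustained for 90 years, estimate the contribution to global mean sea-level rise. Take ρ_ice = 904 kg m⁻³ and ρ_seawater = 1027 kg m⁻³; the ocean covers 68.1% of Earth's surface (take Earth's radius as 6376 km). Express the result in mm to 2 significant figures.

≈ 10 mm

Total mass lost = 40 Gt/yr × 90 yr = 3600 Gt = 3.600×10^15 kg.
ρ_w = 1027 kg m⁻³, so water volume = 3.600×10^15 / 1027 = 3.505×10^12 m³.
Δh = 3.505×10^12 / 3.48×10^14 = 0.0101 m = 10 mm.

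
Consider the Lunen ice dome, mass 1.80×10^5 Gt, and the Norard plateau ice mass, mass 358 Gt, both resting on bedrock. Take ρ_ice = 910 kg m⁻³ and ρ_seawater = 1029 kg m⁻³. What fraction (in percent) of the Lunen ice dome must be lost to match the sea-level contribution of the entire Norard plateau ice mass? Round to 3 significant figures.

Equal sea-level rise means equal mass of meltwater, i.e. equal mass of ice lost.
Ice mass of Norard: 3.580×10^14 kg; ice mass of Lunen: 1.800×10^17 kg.
Fraction required = 3.580×10^14 / 1.800×10^17 = 1.99×10^-3 → 0.199 %.

≈ 0.199 %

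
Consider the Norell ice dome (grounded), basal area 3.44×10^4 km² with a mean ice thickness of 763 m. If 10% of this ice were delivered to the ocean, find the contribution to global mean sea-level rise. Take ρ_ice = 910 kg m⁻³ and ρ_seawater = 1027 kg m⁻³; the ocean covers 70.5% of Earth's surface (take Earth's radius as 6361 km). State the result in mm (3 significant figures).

≈ 6.49 mm

Norell: ice volume = 3.44×10^4 km² × 763 m = 2.625×10^4 km³; 0.1 × 2.625×10^4 × (910/1027) = 2326 km³ of water.
Spread over 3.58×10^14 m² of ocean, Δh = 2.326×10^12 / 3.58×10^14 = 6.49×10^-3 m = 6.49 mm.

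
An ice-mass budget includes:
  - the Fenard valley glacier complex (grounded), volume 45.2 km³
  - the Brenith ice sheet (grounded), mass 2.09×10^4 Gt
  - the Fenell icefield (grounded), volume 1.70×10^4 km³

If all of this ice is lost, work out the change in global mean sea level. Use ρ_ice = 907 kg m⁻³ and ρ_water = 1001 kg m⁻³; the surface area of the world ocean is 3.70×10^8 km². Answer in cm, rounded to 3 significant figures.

≈ 9.82 cm

Fenard: 45.2 km³ × (907/1001) = 40.96 km³ of water.
Brenith: 2.09×10^4 Gt = 2.090×10^16 kg; dividing by ρ_w = 1001 kg m⁻³ gives 2.088×10^13 m³ of water.
Fenell: 1.70×10^4 km³ × (907/1001) = 1.540×10^4 km³ of water.
Total added water ≈ 3.632×10^13 m³ over 3.70×10^14 m² → Δh = 0.0982 m = 9.82 cm.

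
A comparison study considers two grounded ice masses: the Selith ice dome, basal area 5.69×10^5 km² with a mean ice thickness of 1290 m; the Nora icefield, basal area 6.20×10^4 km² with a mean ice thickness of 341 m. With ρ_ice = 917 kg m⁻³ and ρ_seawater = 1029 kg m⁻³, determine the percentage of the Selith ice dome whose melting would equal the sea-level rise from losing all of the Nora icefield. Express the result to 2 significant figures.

Equal sea-level rise means equal mass of meltwater, i.e. equal mass of ice lost.
Ice mass of Nora: 1.939×10^16 kg; ice mass of Selith: 6.731×10^17 kg.
Fraction required = 1.939×10^16 / 6.731×10^17 = 0.0288 → 2.9 %.

≈ 2.9 %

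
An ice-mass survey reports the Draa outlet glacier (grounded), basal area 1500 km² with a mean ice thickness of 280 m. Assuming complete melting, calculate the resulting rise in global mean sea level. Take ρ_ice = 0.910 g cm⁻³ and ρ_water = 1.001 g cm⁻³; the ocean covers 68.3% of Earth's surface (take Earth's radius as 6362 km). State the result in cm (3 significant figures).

≈ 0.110 cm

Draa: ice volume = 1500 km² × 280 m = 420.0 km³; 420.0 × (910/1001) = 381.8 km³ of water.
Spread over 3.47×10^14 m² of ocean, Δh = 3.818×10^11 / 3.47×10^14 = 1.10×10^-3 m = 0.110 cm.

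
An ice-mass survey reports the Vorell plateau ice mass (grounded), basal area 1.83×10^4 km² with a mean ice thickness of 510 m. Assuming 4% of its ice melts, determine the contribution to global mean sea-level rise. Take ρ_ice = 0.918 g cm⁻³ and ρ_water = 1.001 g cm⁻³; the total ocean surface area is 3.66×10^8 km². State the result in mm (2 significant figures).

Vorell: ice volume = 1.83×10^4 km² × 510 m = 9333 km³; 0.04 × 9333 × (918/1001) = 342.4 km³ of water.
Spread over 3.66×10^14 m² of ocean, Δh = 3.424×10^11 / 3.66×10^14 = 9.35×10^-4 m = 0.94 mm.

≈ 0.94 mm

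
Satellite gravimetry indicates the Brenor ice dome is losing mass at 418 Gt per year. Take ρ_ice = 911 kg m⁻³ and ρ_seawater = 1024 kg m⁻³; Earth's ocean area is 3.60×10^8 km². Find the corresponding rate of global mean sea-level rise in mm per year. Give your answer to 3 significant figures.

≈ 1.13 mm/yr

ρ_w = 1024 kg m⁻³. Annual water volume added = 418 Gt / ρ_w = 4.180×10^14 kg / 1024 kg m⁻³ = 4.082×10^11 m³.
Δh per year = 4.082×10^11 / 3.60×10^14 = 1.13×10^-3 m = 1.13 mm.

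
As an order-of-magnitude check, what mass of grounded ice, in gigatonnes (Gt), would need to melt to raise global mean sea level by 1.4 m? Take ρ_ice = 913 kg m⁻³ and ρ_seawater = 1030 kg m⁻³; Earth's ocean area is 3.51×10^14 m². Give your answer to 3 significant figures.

Required water volume = Δh × A = 1.4 m × 3.51×10^14 m² = 4.914×10^14 m³.
ρ_w = 1030 kg m⁻³, so the mass of water = 4.914×10^14 m³ × 1030 kg m⁻³ = 5.061×10^17 kg = 5.06×10^5 Gt (and the same mass of ice, by conservation).

≈ 5.06×10^5 Gt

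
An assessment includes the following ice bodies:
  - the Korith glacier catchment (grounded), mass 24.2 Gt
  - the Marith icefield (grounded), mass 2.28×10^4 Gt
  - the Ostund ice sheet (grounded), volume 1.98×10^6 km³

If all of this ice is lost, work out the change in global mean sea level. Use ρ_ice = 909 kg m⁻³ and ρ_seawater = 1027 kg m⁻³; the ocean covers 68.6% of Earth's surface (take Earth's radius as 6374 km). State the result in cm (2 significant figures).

≈ 510 cm

Korith: 24.2 Gt = 2.420×10^13 kg; dividing by ρ_w = 1027 kg m⁻³ gives 2.356×10^10 m³ of water.
Marith: 2.28×10^4 Gt = 2.280×10^16 kg; dividing by ρ_w = 1027 kg m⁻³ gives 2.220×10^13 m³ of water.
Ostund: 1.98×10^6 km³ × (909/1027) = 1.753×10^6 km³ of water.
Total added water ≈ 1.775×10^15 m³ over 3.50×10^14 m² → Δh = 5.07 m = 510 cm.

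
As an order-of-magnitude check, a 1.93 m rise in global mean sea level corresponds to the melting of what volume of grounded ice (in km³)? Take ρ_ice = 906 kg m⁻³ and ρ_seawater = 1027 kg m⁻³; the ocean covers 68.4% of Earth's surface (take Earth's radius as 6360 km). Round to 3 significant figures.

≈ 7.61×10^5 km³

Required water volume = Δh × A = 1.93 m × 3.48×10^14 m² = 6.710×10^14 m³ = 6.710×10^5 km³.
Ice volume = water volume × ρ_w/ρ_ice = 6.710×10^5 × 1027/906 = 7.61×10^5 km³.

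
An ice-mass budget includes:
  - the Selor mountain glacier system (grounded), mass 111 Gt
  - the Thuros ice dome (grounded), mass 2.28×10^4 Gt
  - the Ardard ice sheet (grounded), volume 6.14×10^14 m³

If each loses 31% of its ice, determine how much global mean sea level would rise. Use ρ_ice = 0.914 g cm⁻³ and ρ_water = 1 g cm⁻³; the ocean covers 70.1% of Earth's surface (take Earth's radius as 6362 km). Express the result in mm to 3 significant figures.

≈ 508 mm

Selor: 0.31 × 111 Gt = 3.441×10^13 kg; dividing by ρ_w = 1 g cm⁻³ = 1000 kg m⁻³ gives 3.441×10^10 m³ of water.
Thuros: 0.31 × 2.28×10^4 Gt = 7.068×10^15 kg; dividing by ρ_w = 1000 kg m⁻³ gives 7.068×10^12 m³ of water.
Ardard: 0.31 × 6.14×10^14 m³ × (914/1000) = 1.740×10^14 m³ of water.
Total added water ≈ 1.811×10^14 m³ over 3.57×10^14 m² → Δh = 0.508 m = 508 mm.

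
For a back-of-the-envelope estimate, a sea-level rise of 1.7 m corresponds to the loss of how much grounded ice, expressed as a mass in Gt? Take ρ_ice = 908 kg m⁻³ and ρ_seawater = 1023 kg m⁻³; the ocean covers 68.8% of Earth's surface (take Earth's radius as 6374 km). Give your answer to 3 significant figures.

≈ 6.11×10^5 Gt

Required water volume = Δh × A = 1.7 m × 3.51×10^14 m² = 5.971×10^14 m³.
ρ_w = 1023 kg m⁻³, so the mass of water = 5.971×10^14 m³ × 1023 kg m⁻³ = 6.109×10^17 kg = 6.11×10^5 Gt (and the same mass of ice, by conservation).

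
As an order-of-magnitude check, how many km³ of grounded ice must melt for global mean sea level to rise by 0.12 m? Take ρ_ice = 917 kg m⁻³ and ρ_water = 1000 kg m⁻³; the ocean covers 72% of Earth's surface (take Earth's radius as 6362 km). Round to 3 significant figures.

Required water volume = Δh × A = 0.12 m × 3.66×10^14 m² = 4.395×10^13 m³ = 4.395×10^4 km³.
Ice volume = water volume × ρ_w/ρ_ice = 4.395×10^4 × 1000/917 = 4.79×10^4 km³.

≈ 4.79×10^4 km³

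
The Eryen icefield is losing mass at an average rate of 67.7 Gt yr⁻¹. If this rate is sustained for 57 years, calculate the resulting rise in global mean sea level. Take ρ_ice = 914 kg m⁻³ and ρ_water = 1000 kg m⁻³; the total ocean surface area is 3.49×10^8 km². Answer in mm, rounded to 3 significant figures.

≈ 11.1 mm

Total mass lost = 67.7 Gt/yr × 57 yr = 3859 Gt = 3.859×10^15 kg.
ρ_w = 1000 kg m⁻³, so water volume = 3.859×10^15 / 1000 = 3.859×10^12 m³.
Δh = 3.859×10^12 / 3.49×10^14 = 0.0111 m = 11.1 mm.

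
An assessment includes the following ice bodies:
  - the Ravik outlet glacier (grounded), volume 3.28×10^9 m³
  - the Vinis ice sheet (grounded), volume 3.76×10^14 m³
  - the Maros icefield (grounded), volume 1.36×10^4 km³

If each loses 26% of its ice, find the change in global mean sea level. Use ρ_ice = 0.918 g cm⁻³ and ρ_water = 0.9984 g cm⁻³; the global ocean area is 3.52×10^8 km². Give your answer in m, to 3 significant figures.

Ravik: 0.26 × 3.28×10^9 m³ × (918/998.4) = 7.841×10^8 m³ of water.
Vinis: 0.26 × 3.76×10^14 m³ × (918/998.4) = 8.989×10^13 m³ of water.
Maros: 0.26 × 1.36×10^4 km³ × (918/998.4) = 3251 km³ of water.
Total added water ≈ 9.314×10^13 m³ over 3.52×10^14 m² → Δh = 0.265 m.

≈ 0.265 m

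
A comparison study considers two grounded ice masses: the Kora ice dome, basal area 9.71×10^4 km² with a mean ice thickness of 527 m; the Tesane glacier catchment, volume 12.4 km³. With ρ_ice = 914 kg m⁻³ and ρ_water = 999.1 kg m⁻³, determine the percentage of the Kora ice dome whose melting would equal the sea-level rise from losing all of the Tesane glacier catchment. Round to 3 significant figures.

≈ 0.0242 %

Equal sea-level rise means equal mass of meltwater, i.e. equal mass of ice lost.
Ice mass of Tesane: 1.133×10^13 kg; ice mass of Kora: 4.677×10^16 kg.
Fraction required = 1.133×10^13 / 4.677×10^16 = 2.42×10^-4 → 0.0242 %.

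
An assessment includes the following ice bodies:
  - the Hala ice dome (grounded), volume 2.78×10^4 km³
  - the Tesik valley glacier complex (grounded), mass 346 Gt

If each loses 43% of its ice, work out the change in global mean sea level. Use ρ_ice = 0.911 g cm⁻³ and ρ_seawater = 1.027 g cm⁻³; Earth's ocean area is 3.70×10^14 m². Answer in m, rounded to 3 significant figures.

≈ 0.0291 m

Hala: 0.43 × 2.78×10^4 km³ × (911/1027) = 1.060×10^4 km³ of water.
Tesik: 0.43 × 346 Gt = 1.488×10^14 kg; dividing by ρ_w = 1.027 g cm⁻³ = 1027 kg m⁻³ gives 1.449×10^11 m³ of water.
Total added water ≈ 1.075×10^13 m³ over 3.70×10^14 m² → Δh = 0.0291 m.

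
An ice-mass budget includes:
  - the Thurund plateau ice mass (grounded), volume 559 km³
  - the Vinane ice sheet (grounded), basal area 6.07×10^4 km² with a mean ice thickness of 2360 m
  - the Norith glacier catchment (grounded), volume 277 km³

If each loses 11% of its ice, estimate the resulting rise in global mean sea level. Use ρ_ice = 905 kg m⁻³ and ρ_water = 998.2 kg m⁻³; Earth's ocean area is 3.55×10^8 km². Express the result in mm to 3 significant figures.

Thurund: 0.11 × 559 km³ × (905/998.2) = 55.75 km³ of water.
Vinane: ice volume = 6.07×10^4 km² × 2360 m = 1.433×10^5 km³; 0.11 × 1.433×10^5 × (905/998.2) = 1.429×10^4 km³ of water.
Norith: 0.11 × 277 km³ × (905/998.2) = 27.63 km³ of water.
Total added water ≈ 1.437×10^13 m³ over 3.55×10^14 m² → Δh = 0.0405 m = 40.5 mm.

≈ 40.5 mm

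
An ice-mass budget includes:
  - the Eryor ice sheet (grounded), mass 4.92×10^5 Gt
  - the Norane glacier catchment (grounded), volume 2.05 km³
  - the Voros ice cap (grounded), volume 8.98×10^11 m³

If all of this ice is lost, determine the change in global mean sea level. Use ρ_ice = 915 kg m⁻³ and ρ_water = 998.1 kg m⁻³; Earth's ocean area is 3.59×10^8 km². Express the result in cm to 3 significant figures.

≈ 138 cm

Eryor: 4.92×10^5 Gt = 4.920×10^17 kg; dividing by ρ_w = 998.1 kg m⁻³ gives 4.929×10^14 m³ of water.
Norane: 2.05 km³ × (915/998.1) = 1.879 km³ of water.
Voros: 8.98×10^11 m³ × (915/998.1) = 8.232×10^11 m³ of water.
Total added water ≈ 4.938×10^14 m³ over 3.59×10^14 m² → Δh = 1.38 m = 138 cm.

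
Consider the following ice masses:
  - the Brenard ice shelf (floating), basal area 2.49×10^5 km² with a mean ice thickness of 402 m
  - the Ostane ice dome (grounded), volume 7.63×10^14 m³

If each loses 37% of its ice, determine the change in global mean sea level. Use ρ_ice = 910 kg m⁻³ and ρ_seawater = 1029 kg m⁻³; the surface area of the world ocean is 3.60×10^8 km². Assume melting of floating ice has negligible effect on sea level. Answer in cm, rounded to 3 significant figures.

≈ 69.4 cm

The Brenard ice shelf is floating and already displaces its own weight of water, so its melt adds essentially nothing to sea level.
Ostane: 0.37 × 7.63×10^14 m³ × (910/1029) = 2.497×10^14 m³ of water.
Total added water ≈ 2.497×10^14 m³ over 3.60×10^14 m² → Δh = 0.694 m = 69.4 cm.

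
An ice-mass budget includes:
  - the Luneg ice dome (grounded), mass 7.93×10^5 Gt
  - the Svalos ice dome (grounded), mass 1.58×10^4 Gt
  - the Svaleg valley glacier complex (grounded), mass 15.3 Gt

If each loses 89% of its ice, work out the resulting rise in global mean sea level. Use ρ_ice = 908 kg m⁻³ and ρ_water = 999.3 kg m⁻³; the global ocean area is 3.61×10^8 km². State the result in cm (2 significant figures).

Luneg: 0.89 × 7.93×10^5 Gt = 7.058×10^17 kg; dividing by ρ_w = 999.3 kg m⁻³ gives 7.063×10^14 m³ of water.
Svalos: 0.89 × 1.58×10^4 Gt = 1.406×10^16 kg; dividing by ρ_w = 999.3 kg m⁻³ gives 1.407×10^13 m³ of water.
Svaleg: 0.89 × 15.3 Gt = 1.362×10^13 kg; dividing by ρ_w = 999.3 kg m⁻³ gives 1.363×10^10 m³ of water.
Total added water ≈ 7.203×10^14 m³ over 3.61×10^14 m² → Δh = 2.00 m = 200 cm.

≈ 200 cm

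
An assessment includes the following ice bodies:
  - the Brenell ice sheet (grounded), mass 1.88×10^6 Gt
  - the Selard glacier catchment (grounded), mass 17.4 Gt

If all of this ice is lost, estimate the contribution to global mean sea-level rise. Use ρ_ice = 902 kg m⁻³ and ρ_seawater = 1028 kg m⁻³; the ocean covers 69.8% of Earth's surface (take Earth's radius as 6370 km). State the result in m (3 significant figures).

≈ 5.14 m

Brenell: 1.88×10^6 Gt = 1.880×10^18 kg; dividing by ρ_w = 1028 kg m⁻³ gives 1.829×10^15 m³ of water.
Selard: 17.4 Gt = 1.740×10^13 kg; dividing by ρ_w = 1028 kg m⁻³ gives 1.693×10^10 m³ of water.
Total added water ≈ 1.829×10^15 m³ over 3.56×10^14 m² → Δh = 5.14 m.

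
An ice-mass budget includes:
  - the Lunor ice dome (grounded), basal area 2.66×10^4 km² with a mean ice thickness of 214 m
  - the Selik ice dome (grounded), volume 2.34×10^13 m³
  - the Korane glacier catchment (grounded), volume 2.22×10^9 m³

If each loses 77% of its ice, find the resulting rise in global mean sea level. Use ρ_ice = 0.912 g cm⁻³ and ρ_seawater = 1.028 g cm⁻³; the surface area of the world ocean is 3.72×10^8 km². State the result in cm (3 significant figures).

≈ 5.34 cm

Lunor: ice volume = 2.66×10^4 km² × 214 m = 5692 km³; 0.77 × 5692 × (912/1028) = 3889 km³ of water.
Selik: 0.77 × 2.34×10^13 m³ × (912/1028) = 1.598×10^13 m³ of water.
Korane: 0.77 × 2.22×10^9 m³ × (912/1028) = 1.517×10^9 m³ of water.
Total added water ≈ 1.987×10^13 m³ over 3.72×10^14 m² → Δh = 0.0534 m = 5.34 cm.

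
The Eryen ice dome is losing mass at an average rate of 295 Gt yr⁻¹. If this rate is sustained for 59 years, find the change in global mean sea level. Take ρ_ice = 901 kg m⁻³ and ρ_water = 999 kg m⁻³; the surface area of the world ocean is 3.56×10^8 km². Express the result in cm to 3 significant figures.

Total mass lost = 295 Gt/yr × 59 yr = 1.740×10^4 Gt = 1.740×10^16 kg.
ρ_w = 999 kg m⁻³, so water volume = 1.740×10^16 / 999 = 1.742×10^13 m³.
Δh = 1.742×10^13 / 3.56×10^14 = 0.0489 m = 4.89 cm.

≈ 4.89 cm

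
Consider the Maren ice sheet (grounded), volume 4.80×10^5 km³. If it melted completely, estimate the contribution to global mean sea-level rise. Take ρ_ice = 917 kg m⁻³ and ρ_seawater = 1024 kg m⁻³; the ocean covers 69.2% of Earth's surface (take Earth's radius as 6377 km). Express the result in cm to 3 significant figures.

Maren: 4.80×10^5 km³ × (917/1024) = 4.298×10^5 km³ of water.
Spread over 3.54×10^14 m² of ocean, Δh = 4.298×10^14 / 3.54×10^14 = 1.22 m = 122 cm.

≈ 122 cm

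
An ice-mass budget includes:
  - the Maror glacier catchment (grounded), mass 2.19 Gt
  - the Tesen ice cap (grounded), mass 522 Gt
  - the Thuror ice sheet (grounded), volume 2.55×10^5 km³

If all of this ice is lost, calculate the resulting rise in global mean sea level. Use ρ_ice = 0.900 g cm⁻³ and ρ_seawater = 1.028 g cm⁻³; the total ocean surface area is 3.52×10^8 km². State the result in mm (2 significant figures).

Maror: 2.19 Gt = 2.190×10^12 kg; dividing by ρ_w = 1.028 g cm⁻³ = 1028 kg m⁻³ gives 2.130×10^9 m³ of water.
Tesen: 522 Gt = 5.220×10^14 kg; dividing by ρ_w = 1028 kg m⁻³ gives 5.078×10^11 m³ of water.
Thuror: 2.55×10^5 km³ × (900/1028) = 2.232×10^5 km³ of water.
Total added water ≈ 2.238×10^14 m³ over 3.52×10^14 m² → Δh = 0.636 m = 640 mm.

≈ 640 mm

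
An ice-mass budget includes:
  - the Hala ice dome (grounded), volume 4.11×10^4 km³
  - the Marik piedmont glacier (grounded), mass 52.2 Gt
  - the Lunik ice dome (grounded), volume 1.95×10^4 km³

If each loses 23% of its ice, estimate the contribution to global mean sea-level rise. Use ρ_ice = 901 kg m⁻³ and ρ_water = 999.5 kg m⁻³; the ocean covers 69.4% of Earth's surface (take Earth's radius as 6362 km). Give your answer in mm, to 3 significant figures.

Hala: 0.23 × 4.11×10^4 km³ × (901/999.5) = 8521 km³ of water.
Marik: 0.23 × 52.2 Gt = 1.201×10^13 kg; dividing by ρ_w = 999.5 kg m⁻³ gives 1.201×10^10 m³ of water.
Lunik: 0.23 × 1.95×10^4 km³ × (901/999.5) = 4043 km³ of water.
Total added water ≈ 1.258×10^13 m³ over 3.53×10^14 m² → Δh = 0.0356 m = 35.6 mm.

≈ 35.6 mm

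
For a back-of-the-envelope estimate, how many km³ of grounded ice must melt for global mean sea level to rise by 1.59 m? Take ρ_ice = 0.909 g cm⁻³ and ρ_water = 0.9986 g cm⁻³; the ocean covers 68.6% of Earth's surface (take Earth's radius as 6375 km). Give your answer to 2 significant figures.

Required water volume = Δh × A = 1.59 m × 3.50×10^14 m² = 5.570×10^14 m³ = 5.570×10^5 km³.
Ice volume = water volume × ρ_w/ρ_ice = 5.570×10^5 × 998.6/909 = 6.1×10^5 km³.

≈ 6.1×10^5 km³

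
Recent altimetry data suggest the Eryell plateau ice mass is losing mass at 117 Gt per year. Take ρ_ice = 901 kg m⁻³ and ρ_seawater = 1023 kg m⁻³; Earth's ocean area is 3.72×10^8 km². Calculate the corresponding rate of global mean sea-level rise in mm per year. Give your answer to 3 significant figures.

≈ 0.307 mm/yr

ρ_w = 1023 kg m⁻³. Annual water volume added = 117 Gt / ρ_w = 1.170×10^14 kg / 1023 kg m⁻³ = 1.144×10^11 m³.
Δh per year = 1.144×10^11 / 3.72×10^14 = 3.07×10^-4 m = 0.307 mm.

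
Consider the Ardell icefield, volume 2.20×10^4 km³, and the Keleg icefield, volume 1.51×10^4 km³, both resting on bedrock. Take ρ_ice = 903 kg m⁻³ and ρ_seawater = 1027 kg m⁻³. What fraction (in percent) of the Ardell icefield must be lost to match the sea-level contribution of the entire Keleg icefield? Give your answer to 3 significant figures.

Equal sea-level rise means equal mass of meltwater, i.e. equal mass of ice lost.
Ice mass of Keleg: 1.364×10^16 kg; ice mass of Ardell: 1.987×10^16 kg.
Fraction required = 1.364×10^16 / 1.987×10^16 = 0.686 → 68.6 %.

≈ 68.6 %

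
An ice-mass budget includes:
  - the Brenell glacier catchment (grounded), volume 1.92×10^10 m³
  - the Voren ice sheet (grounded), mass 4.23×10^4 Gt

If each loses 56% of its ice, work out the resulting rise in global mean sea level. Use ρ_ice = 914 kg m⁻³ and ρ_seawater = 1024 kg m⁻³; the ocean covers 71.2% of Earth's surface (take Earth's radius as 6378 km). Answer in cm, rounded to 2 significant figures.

≈ 6.4 cm

Brenell: 0.56 × 1.92×10^10 m³ × (914/1024) = 9.597×10^9 m³ of water.
Voren: 0.56 × 4.23×10^4 Gt = 2.369×10^16 kg; dividing by ρ_w = 1024 kg m⁻³ gives 2.313×10^13 m³ of water.
Total added water ≈ 2.314×10^13 m³ over 3.64×10^14 m² → Δh = 0.0636 m = 6.4 cm.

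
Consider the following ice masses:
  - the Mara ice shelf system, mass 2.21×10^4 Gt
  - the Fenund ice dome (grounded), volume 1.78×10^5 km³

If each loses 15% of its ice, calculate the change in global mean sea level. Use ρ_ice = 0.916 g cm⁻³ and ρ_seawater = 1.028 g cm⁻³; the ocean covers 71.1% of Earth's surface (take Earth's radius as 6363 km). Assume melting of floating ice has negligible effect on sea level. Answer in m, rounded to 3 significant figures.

≈ 0.0658 m

The Mara ice shelf system is floating and already displaces its own weight of water, so its melt adds essentially nothing to sea level.
Fenund: 0.15 × 1.78×10^5 km³ × (916/1028) = 2.379×10^4 km³ of water.
Total added water ≈ 2.379×10^13 m³ over 3.62×10^14 m² → Δh = 0.0658 m.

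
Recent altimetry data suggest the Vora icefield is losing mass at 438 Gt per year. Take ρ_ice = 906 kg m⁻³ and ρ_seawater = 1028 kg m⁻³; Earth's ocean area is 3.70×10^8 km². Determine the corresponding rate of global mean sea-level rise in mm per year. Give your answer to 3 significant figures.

ρ_w = 1028 kg m⁻³. Annual water volume added = 438 Gt / ρ_w = 4.380×10^14 kg / 1028 kg m⁻³ = 4.261×10^11 m³.
Δh per year = 4.261×10^11 / 3.70×10^14 = 1.15×10^-3 m = 1.15 mm.

≈ 1.15 mm/yr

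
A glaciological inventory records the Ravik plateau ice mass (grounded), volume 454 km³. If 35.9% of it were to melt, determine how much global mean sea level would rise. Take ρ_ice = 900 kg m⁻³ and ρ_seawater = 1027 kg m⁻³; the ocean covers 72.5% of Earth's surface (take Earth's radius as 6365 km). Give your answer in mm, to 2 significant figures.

≈ 0.39 mm

Ravik: 0.359 × 454 km³ × (900/1027) = 142.8 km³ of water.
Spread over 3.69×10^14 m² of ocean, Δh = 1.428×10^11 / 3.69×10^14 = 3.87×10^-4 m = 0.39 mm.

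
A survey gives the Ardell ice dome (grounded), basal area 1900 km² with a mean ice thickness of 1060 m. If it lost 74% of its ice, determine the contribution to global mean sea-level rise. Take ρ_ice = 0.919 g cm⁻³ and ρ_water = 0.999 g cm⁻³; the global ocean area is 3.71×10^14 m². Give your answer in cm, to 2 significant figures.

≈ 0.37 cm

Ardell: ice volume = 1900 km² × 1060 m = 2014 km³; 0.74 × 2014 × (919/999) = 1371 km³ of water.
Spread over 3.71×10^14 m² of ocean, Δh = 1.371×10^12 / 3.71×10^14 = 3.70×10^-3 m = 0.37 cm.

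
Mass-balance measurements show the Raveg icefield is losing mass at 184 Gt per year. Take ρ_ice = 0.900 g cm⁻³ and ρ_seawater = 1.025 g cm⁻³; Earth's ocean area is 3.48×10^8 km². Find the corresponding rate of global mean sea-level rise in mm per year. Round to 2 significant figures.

ρ_w = 1.025 g cm⁻³ = 1025 kg m⁻³. Annual water volume added = 184 Gt / ρ_w = 1.840×10^14 kg / 1025 kg m⁻³ = 1.795×10^11 m³.
Δh per year = 1.795×10^11 / 3.48×10^14 = 5.16×10^-4 m = 0.52 mm.

≈ 0.52 mm/yr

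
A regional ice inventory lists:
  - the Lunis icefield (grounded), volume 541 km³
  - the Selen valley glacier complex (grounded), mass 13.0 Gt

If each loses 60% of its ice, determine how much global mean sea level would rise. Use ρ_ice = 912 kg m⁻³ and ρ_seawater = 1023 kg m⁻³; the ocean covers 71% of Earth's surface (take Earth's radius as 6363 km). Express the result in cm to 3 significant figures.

≈ 0.0822 cm

Lunis: 0.6 × 541 km³ × (912/1023) = 289.4 km³ of water.
Selen: 0.6 × 13.0 Gt = 7.800×10^12 kg; dividing by ρ_w = 1023 kg m⁻³ gives 7.625×10^9 m³ of water.
Total added water ≈ 2.970×10^11 m³ over 3.61×10^14 m² → Δh = 8.22×10^-4 m = 0.0822 cm.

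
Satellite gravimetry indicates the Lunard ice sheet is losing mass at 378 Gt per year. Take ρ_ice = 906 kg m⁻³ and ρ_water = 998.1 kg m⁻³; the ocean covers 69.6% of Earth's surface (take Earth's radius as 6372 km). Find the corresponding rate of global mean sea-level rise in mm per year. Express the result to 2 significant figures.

ρ_w = 998.1 kg m⁻³. Annual water volume added = 378 Gt / ρ_w = 3.780×10^14 kg / 998.1 kg m⁻³ = 3.787×10^11 m³.
Δh per year = 3.787×10^11 / 3.55×10^14 = 1.07×10^-3 m = 1.1 mm.

≈ 1.1 mm/yr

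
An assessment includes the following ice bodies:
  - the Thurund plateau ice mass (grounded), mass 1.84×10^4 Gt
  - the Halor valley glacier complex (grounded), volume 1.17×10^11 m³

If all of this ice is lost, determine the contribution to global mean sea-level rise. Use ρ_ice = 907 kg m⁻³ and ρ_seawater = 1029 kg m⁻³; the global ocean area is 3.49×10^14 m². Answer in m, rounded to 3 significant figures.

≈ 0.0515 m

Thurund: 1.84×10^4 Gt = 1.840×10^16 kg; dividing by ρ_w = 1029 kg m⁻³ gives 1.788×10^13 m³ of water.
Halor: 1.17×10^11 m³ × (907/1029) = 1.031×10^11 m³ of water.
Total added water ≈ 1.798×10^13 m³ over 3.49×10^14 m² → Δh = 0.0515 m.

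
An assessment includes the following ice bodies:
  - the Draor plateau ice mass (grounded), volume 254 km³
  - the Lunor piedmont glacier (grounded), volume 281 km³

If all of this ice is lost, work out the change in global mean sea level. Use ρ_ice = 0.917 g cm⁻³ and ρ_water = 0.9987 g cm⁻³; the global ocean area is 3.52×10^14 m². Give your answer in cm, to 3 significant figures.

Draor: 254 km³ × (917/998.7) = 233.2 km³ of water.
Lunor: 281 km³ × (917/998.7) = 258.0 km³ of water.
Total added water ≈ 4.912×10^11 m³ over 3.52×10^14 m² → Δh = 1.40×10^-3 m = 0.140 cm.

≈ 0.140 cm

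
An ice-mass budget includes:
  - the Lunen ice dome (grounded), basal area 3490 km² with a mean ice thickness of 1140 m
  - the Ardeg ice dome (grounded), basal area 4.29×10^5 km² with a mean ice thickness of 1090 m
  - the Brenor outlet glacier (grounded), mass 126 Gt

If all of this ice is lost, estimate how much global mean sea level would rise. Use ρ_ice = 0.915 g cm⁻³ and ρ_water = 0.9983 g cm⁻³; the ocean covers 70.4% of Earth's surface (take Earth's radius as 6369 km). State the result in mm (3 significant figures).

≈ 1200 mm

Lunen: ice volume = 3490 km² × 1140 m = 3979 km³; 3979 × (915/998.3) = 3647 km³ of water.
Ardeg: ice volume = 4.29×10^5 km² × 1090 m = 4.676×10^5 km³; 4.676×10^5 × (915/998.3) = 4.286×10^5 km³ of water.
Brenor: 126 Gt = 1.260×10^14 kg; dividing by ρ_w = 0.9983 g cm⁻³ = 998.3 kg m⁻³ gives 1.262×10^11 m³ of water.
Total added water ≈ 4.324×10^14 m³ over 3.59×10^14 m² → Δh = 1.20 m = 1200 mm.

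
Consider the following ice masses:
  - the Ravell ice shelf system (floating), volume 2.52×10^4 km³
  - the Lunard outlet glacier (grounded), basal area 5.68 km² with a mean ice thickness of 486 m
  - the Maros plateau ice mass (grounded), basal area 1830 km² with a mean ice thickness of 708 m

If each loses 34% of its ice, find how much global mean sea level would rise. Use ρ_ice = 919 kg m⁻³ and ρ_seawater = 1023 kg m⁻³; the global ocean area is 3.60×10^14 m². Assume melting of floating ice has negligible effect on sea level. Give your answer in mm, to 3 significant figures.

≈ 1.10 mm

The Ravell ice shelf system is floating and already displaces its own weight of water, so its melt adds essentially nothing to sea level.
Lunard: ice volume = 5.68 km² × 486 m = 2.760 km³; 0.34 × 2.760 × (919/1023) = 0.8431 km³ of water.
Maros: ice volume = 1830 km² × 708 m = 1296 km³; 0.34 × 1296 × (919/1023) = 395.7 km³ of water.
Total added water ≈ 3.966×10^11 m³ over 3.60×10^14 m² → Δh = 1.10×10^-3 m = 1.10 mm.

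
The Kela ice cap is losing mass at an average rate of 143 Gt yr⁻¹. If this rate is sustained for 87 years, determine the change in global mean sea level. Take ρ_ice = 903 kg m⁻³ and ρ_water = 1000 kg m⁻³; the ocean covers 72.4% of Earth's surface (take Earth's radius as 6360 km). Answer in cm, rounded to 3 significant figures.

≈ 3.38 cm

Total mass lost = 143 Gt/yr × 87 yr = 1.244×10^4 Gt = 1.244×10^16 kg.
ρ_w = 1000 kg m⁻³, so water volume = 1.244×10^16 / 1000 = 1.244×10^13 m³.
Δh = 1.244×10^13 / 3.68×10^14 = 0.0338 m = 3.38 cm.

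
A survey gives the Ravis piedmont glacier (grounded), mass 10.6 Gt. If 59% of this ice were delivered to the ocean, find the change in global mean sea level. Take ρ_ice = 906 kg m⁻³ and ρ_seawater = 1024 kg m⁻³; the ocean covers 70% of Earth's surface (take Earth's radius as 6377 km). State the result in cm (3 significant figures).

≈ 1.71×10^-3 cm

Ravis: 0.59 × 10.6 Gt = 6.254×10^12 kg; dividing by ρ_w = 1024 kg m⁻³ gives 6.107×10^9 m³ of water.
Spread over 3.58×10^14 m² of ocean, Δh = 6.107×10^9 / 3.58×10^14 = 1.71×10^-5 m = 1.71×10^-3 cm.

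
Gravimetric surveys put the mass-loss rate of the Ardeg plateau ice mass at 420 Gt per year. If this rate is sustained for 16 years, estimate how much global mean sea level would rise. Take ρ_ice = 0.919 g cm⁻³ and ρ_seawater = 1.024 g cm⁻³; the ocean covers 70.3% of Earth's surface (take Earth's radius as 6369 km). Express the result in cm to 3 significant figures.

Total mass lost = 420 Gt/yr × 16 yr = 6720 Gt = 6.720×10^15 kg.
ρ_w = 1.024 g cm⁻³ = 1024 kg m⁻³, so water volume = 6.720×10^15 / 1024 = 6.562×10^12 m³.
Δh = 6.562×10^12 / 3.58×10^14 = 0.0183 m = 1.83 cm.

≈ 1.83 cm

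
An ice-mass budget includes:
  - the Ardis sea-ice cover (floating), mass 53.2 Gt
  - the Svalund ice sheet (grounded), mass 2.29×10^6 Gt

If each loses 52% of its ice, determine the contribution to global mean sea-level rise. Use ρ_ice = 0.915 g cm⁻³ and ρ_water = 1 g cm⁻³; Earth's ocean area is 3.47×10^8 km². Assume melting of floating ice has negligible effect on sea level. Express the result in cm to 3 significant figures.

The Ardis sea-ice cover is floating and already displaces its own weight of water, so its melt adds essentially nothing to sea level.
Svalund: 0.52 × 2.29×10^6 Gt = 1.191×10^18 kg; dividing by ρ_w = 1 g cm⁻³ = 1000 kg m⁻³ gives 1.191×10^15 m³ of water.
Total added water ≈ 1.191×10^15 m³ over 3.47×10^14 m² → Δh = 3.43 m = 343 cm.

≈ 343 cm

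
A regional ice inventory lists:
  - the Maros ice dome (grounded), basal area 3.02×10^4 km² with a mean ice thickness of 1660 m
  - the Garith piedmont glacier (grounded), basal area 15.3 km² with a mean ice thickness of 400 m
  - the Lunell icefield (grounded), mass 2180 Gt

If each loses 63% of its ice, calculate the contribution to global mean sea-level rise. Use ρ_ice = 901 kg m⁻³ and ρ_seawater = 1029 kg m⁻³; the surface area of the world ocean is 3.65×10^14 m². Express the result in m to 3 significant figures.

≈ 0.0794 m

Maros: ice volume = 3.02×10^4 km² × 1660 m = 5.013×10^4 km³; 0.63 × 5.013×10^4 × (901/1029) = 2.765×10^4 km³ of water.
Garith: ice volume = 15.3 km² × 400 m = 6.120 km³; 0.63 × 6.120 × (901/1029) = 3.376 km³ of water.
Lunell: 0.63 × 2180 Gt = 1.373×10^15 kg; dividing by ρ_w = 1029 kg m⁻³ gives 1.335×10^12 m³ of water.
Total added water ≈ 2.899×10^13 m³ over 3.65×10^14 m² → Δh = 0.0794 m.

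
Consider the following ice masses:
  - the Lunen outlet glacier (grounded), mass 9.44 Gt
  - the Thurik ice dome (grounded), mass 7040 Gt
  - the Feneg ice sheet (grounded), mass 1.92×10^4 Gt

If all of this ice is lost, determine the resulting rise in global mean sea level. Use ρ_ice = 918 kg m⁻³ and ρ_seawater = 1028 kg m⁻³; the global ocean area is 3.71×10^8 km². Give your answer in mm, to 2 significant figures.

Lunen: 9.44 Gt = 9.440×10^12 kg; dividing by ρ_w = 1028 kg m⁻³ gives 9.183×10^9 m³ of water.
Thurik: 7040 Gt = 7.040×10^15 kg; dividing by ρ_w = 1028 kg m⁻³ gives 6.848×10^12 m³ of water.
Feneg: 1.92×10^4 Gt = 1.920×10^16 kg; dividing by ρ_w = 1028 kg m⁻³ gives 1.868×10^13 m³ of water.
Total added water ≈ 2.553×10^13 m³ over 3.71×10^14 m² → Δh = 0.0688 m = 69 mm.

≈ 69 mm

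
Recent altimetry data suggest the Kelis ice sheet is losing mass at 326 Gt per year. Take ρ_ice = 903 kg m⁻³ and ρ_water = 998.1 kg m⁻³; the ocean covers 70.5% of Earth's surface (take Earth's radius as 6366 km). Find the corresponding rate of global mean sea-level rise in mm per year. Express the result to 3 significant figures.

ρ_w = 998.1 kg m⁻³. Annual water volume added = 326 Gt / ρ_w = 3.260×10^14 kg / 998.1 kg m⁻³ = 3.266×10^11 m³.
Δh per year = 3.266×10^11 / 3.59×10^14 = 9.10×10^-4 m = 0.910 mm.

≈ 0.910 mm/yr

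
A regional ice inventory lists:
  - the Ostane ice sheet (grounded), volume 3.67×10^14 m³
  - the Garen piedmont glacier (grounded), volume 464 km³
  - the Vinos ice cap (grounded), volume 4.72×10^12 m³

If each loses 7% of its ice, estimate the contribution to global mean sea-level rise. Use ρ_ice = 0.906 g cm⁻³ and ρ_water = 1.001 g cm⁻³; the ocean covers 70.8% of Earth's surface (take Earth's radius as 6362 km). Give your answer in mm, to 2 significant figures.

≈ 65 mm

Ostane: 0.07 × 3.67×10^14 m³ × (906/1001) = 2.325×10^13 m³ of water.
Garen: 0.07 × 464 km³ × (906/1001) = 29.40 km³ of water.
Vinos: 0.07 × 4.72×10^12 m³ × (906/1001) = 2.990×10^11 m³ of water.
Total added water ≈ 2.358×10^13 m³ over 3.60×10^14 m² → Δh = 0.0655 m = 65 mm.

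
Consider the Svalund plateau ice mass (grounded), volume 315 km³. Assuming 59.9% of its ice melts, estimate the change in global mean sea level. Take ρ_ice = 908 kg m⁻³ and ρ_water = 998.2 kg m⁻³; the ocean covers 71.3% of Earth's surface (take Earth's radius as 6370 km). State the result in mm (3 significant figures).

Svalund: 0.599 × 315 km³ × (908/998.2) = 171.6 km³ of water.
Spread over 3.64×10^14 m² of ocean, Δh = 1.716×10^11 / 3.64×10^14 = 4.72×10^-4 m = 0.472 mm.

≈ 0.472 mm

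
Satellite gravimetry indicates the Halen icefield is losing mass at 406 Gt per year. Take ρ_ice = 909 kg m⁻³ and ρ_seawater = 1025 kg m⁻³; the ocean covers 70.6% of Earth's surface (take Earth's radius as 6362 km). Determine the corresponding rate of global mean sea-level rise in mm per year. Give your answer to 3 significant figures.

ρ_w = 1025 kg m⁻³. Annual water volume added = 406 Gt / ρ_w = 4.060×10^14 kg / 1025 kg m⁻³ = 3.961×10^11 m³.
Δh per year = 3.961×10^11 / 3.59×10^14 = 1.10×10^-3 m = 1.10 mm.

≈ 1.10 mm/yr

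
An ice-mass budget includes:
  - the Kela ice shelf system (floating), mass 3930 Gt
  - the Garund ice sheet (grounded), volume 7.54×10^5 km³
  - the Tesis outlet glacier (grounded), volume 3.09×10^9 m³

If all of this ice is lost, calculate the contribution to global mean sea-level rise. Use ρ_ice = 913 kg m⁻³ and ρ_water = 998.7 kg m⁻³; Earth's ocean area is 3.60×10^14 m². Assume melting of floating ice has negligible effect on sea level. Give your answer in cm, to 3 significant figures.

The Kela ice shelf system is floating and already displaces its own weight of water, so its melt adds essentially nothing to sea level.
Garund: 7.54×10^5 km³ × (913/998.7) = 6.893×10^5 km³ of water.
Tesis: 3.09×10^9 m³ × (913/998.7) = 2.825×10^9 m³ of water.
Total added water ≈ 6.893×10^14 m³ over 3.60×10^14 m² → Δh = 1.91 m = 191 cm.

≈ 191 cm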